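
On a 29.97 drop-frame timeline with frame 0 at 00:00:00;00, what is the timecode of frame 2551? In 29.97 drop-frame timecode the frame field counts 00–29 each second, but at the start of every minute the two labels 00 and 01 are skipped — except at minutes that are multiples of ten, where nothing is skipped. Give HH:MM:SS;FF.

00:01:25;03

Ten DF minutes hold 17982 frames, so frame 2551 lies in block 0 (frames 0–17981) with 2551 frames into that block.
The block's first minute is 1800 frames and the rest 1798 each; 2551 frames reaches minute 1, so 0 × 18 + 1 × 2 = 2 labels have been skipped so far.
Adding those back, label number 2551 + 2 = 2553 at 30 labels/s is 85 s + 3 f = 0 h 1 min 25 s frame 3, i.e. 00:01:25;03.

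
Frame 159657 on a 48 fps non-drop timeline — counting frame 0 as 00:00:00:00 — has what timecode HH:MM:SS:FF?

159657 ÷ 48 = 3326 full seconds, remainder 9 frames.
3326 s = 0 h 55 min 26 s.
Timecode: 00:55:26:09.

00:55:26:09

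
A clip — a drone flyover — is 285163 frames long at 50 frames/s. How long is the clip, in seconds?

5703.26 seconds

Running time = 285163 / (50) = 5703.26 s.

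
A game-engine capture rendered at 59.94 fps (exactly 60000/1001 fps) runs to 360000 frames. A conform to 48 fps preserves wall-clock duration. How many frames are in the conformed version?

Target frames = source frames × (target rate / source rate) = 360000 × (48)/(60000/1001) = 360000 × 1001/1250 = 288288.

288288 frames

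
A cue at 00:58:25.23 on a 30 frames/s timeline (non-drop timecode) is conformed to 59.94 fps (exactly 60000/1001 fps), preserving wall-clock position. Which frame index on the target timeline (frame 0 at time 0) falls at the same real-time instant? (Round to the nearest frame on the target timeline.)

frame 210136

Source frame index: (0×3600 + 58×60 + 25) × 30 + 23 = 105173.
Real time: 105173 / (30) = 105173/30 s.
Target frame: (105173/30) × (60000/1001) = 210346000/1001 ≈ 210135.864 → 210136.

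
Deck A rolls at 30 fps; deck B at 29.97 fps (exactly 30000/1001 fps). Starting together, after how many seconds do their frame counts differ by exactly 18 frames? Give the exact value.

600.6 seconds

The gap grows by |30000/1001 − 30| = 30/1001 frames per second.
Time for a 18-frame gap: 18 ÷ (30/1001) = 600.6 s.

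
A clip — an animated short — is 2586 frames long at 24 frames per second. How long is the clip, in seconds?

Running time = 2586 / (24) = 107.75 s.

107.75 seconds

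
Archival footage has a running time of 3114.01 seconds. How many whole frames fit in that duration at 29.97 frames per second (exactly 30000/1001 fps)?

Frames = 3114.01 × 30000/1001 = 93420300/1001 ≈ 93326.9730.
Complete frames: 93326.

93326 frames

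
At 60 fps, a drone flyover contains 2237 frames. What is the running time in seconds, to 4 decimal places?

37.2833 seconds

Running time = 2237 × 1/60 = 2237/60 s ≈ 37.2833 s.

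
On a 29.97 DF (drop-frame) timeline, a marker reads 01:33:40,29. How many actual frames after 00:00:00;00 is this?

168461

As if non-drop at 30 labels/s: (1 × 3600 + 33 × 60 + 40) × 30 + 29 = 168629.
Minute boundaries passed: 93; those not divisible by 10: 93 − 9 = 84; dropped labels = 2 × 84 = 168.
Actual frame index = 168629 − 168 = 168461.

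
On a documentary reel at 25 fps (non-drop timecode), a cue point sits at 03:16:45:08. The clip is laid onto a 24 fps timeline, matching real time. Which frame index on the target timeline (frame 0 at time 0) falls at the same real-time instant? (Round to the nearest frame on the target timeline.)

Source frame index: (3×3600 + 16×60 + 45) × 25 + 8 = 295133.
Real time: 295133 / (25) = 295133/25 s.
Target frame: (295133/25) × (24) = 7083192/25 ≈ 283327.680 → 283328.

frame 283328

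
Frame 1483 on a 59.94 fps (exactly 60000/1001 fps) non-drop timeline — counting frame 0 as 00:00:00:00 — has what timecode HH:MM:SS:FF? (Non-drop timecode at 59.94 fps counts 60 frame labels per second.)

1483 ÷ 60 = 24 full seconds, remainder 43 frames.
24 s = 0 h 0 min 24 s.
Timecode: 00:00:24:43.

00:00:24:43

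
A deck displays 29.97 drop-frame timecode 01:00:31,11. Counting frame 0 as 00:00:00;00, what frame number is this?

As if non-drop at 30 labels/s: (1 × 3600 + 0 × 60 + 31) × 30 + 11 = 108941.
Minute boundaries passed: 60; those not divisible by 10: 60 − 6 = 54; dropped labels = 2 × 54 = 108.
Actual frame index = 108941 − 108 = 108833.

108833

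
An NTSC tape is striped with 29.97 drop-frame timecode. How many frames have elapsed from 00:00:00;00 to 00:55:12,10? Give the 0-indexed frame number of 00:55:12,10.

99270

As if non-drop at 30 labels/s: (0 × 3600 + 55 × 60 + 12) × 30 + 10 = 99370.
Minute boundaries passed: 55; those not divisible by 10: 55 − 5 = 50; dropped labels = 2 × 50 = 100.
Actual frame index = 99370 − 100 = 99270.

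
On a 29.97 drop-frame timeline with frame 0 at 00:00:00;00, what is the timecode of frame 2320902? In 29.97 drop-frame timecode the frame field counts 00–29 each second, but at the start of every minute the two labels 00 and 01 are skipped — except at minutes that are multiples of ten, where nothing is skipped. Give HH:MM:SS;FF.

21:30:40;24

Each 10-minute DF block holds 10 × 60 × 30 − 9 × 2 = 17982 frames. 2320902 ÷ 17982 → 129 full blocks, remainder 1224.
Within the partial block the first minute is 1800 frames and each further minute 1798, so 0 further minute boundaries passed. Total skipped labels = 18 × 129 + 2 × 0 = 2322.
Non-drop label index = 2320902 + 2322 = 2323224; at 30 labels/s that is 21:30:40:24, i.e. DF 21:30:40;24.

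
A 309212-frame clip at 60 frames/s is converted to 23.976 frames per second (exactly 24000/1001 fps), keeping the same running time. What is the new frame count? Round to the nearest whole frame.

123561 frames

Frames at target rate = 309212 × (24000/1001) / (60) = 123684800/1001 ≈ 123561.239.
Nearest whole frame: 123561.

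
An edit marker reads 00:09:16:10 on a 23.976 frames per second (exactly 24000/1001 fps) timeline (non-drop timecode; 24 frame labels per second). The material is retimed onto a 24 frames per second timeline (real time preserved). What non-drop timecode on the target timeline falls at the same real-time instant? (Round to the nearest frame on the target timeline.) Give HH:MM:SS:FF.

Source frame index: (0×3600 + 9×60 + 16) × 24 + 10 = 13354.
Real time: 13354 / (24000/1001) = 6683677/12000 s.
Target frame: (6683677/12000) × (24) = 6683677/500 ≈ 13367.354 → 13367.
At 24 labels/s: frame 13367 → 00:09:16:23.

00:09:16:23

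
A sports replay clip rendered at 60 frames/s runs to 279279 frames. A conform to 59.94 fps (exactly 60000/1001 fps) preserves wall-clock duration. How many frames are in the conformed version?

Target frames = source frames × (target rate / source rate) = 279279 × (60000/1001)/(60) = 279279 × 1000/1001 = 279000.

279000 frames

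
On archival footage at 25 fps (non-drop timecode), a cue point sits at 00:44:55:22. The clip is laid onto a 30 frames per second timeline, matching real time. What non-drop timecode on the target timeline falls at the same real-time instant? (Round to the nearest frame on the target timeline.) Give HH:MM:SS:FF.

Source frame index: (0×3600 + 44×60 + 55) × 25 + 22 = 67397.
Real time: 67397 / (25) = 67397/25 s.
Target frame: (67397/25) × (30) = 404382/5 ≈ 80876.400 → 80876.
At 30 labels/s: frame 80876 → 00:44:55:26.

00:44:55:26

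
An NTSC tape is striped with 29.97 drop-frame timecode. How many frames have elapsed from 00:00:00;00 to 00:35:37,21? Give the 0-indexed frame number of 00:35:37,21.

64067

As if non-drop at 30 labels/s: (0 × 3600 + 35 × 60 + 37) × 30 + 21 = 64131.
Minute boundaries passed: 35; those not divisible by 10: 35 − 3 = 32; dropped labels = 2 × 32 = 64.
Actual frame index = 64131 − 64 = 64067.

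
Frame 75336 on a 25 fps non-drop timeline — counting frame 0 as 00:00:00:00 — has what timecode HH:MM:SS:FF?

00:50:13:11

75336 ÷ 25 = 3013 full seconds, remainder 11 frames.
3013 s = 0 h 50 min 13 s.
Timecode: 00:50:13:11.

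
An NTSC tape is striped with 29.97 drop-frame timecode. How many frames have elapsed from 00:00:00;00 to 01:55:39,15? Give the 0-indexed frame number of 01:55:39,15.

Complete 10-minute blocks: 11, each 17982 frames → 197802.
Remaining 5 whole minutes in the current block: 1800 + 4 × 1798 = 8992 frames.
Within the current minute: 39 × 30 + 15 − 2 = 1183 (labels ;00/;01 skipped at this minute). Total = 197802 + 8992 + 1183 = 207977.

207977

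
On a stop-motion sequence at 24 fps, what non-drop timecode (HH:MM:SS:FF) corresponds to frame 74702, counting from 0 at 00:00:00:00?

00:51:52:14

74702 ÷ 24 = 3112 full seconds, remainder 14 frames.
3112 s = 0 h 51 min 52 s.
Timecode: 00:51:52:14.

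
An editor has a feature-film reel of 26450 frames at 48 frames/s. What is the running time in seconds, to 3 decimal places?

551.042 seconds

Running time = 26450 × 1/48 = 13225/24 s ≈ 551.042 s.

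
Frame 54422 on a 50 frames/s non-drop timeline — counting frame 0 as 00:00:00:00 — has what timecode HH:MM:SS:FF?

00:18:08:22

54422 ÷ 50 = 1088 full seconds, remainder 22 frames.
1088 s = 0 h 18 min 8 s.
Timecode: 00:18:08:22.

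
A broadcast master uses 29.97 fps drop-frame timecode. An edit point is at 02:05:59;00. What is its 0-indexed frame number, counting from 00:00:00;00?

226544

As if non-drop at 30 labels/s: (2 × 3600 + 5 × 60 + 59) × 30 + 0 = 226770.
Minute boundaries passed: 125; those not divisible by 10: 125 − 12 = 113; dropped labels = 2 × 113 = 226.
Actual frame index = 226770 − 226 = 226544.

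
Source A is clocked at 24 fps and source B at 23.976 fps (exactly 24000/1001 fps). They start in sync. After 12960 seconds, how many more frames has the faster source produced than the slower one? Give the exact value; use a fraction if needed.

311040/1001 frames

A emits 24 × 12960 = 311040 frames; B emits 24000/1001 × 12960 = 311040000/1001.
Difference = 311040/1001 frames (≈ 310.7293); B is behind A.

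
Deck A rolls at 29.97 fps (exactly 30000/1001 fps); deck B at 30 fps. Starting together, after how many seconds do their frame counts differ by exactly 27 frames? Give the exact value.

The gap grows by |30 − 30000/1001| = 30/1001 frames per second.
Time for a 27-frame gap: 27 ÷ (30/1001) = 900.9 s.

900.9 seconds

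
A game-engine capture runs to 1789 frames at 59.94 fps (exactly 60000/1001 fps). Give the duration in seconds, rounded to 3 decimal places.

Running time = 1789 × 1001/60000 = 1790789/60000 s ≈ 29.846 s.

29.846 seconds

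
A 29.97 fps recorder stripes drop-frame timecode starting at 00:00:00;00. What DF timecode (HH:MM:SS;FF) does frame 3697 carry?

00:02:03;11

Each 10-minute DF block holds 10 × 60 × 30 − 9 × 2 = 17982 frames. 3697 ÷ 17982 → 0 full blocks, remainder 3697.
Within the partial block the first minute is 1800 frames and each further minute 1798, so 2 further minute boundaries passed. Total skipped labels = 18 × 0 + 2 × 2 = 4.
Non-drop label index = 3697 + 4 = 3701; at 30 labels/s that is 00:02:03:11, i.e. DF 00:02:03;11.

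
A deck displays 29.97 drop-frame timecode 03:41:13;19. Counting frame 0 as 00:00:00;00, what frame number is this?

Complete 10-minute blocks: 22, each 17982 frames → 395604.
Remaining 1 whole minute in the current block: 1800 + 0 × 1798 = 1800 frames.
Within the current minute: 13 × 30 + 19 − 2 = 407 (labels ;00/;01 skipped at this minute). Total = 395604 + 1800 + 407 = 397811.

397811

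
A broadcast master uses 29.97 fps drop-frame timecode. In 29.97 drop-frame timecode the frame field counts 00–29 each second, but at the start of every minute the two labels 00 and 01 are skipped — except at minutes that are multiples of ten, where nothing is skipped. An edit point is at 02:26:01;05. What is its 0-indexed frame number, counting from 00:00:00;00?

262571

Complete 10-minute blocks: 14, each 17982 frames → 251748.
Remaining 6 whole minutes in the current block: 1800 + 5 × 1798 = 10790 frames.
Within the current minute: 1 × 30 + 5 − 2 = 33 (labels ;00/;01 skipped at this minute). Total = 251748 + 10790 + 33 = 262571.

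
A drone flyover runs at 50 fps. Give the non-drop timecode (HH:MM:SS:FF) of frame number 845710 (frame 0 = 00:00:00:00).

04:41:54:10

845710 ÷ 50 = 16914 full seconds, remainder 10 frames.
16914 s = 4 h 41 min 54 s.
Timecode: 04:41:54:10.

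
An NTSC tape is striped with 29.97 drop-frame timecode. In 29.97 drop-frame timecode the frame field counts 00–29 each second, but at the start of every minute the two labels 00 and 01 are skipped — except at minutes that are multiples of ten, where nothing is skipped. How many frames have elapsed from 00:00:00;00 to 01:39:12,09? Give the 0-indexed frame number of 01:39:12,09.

178389

Complete 10-minute blocks: 9, each 17982 frames → 161838.
Remaining 9 whole minutes in the current block: 1800 + 8 × 1798 = 16184 frames.
Within the current minute: 12 × 30 + 9 − 2 = 367 (labels ;00/;01 skipped at this minute). Total = 161838 + 16184 + 367 = 178389.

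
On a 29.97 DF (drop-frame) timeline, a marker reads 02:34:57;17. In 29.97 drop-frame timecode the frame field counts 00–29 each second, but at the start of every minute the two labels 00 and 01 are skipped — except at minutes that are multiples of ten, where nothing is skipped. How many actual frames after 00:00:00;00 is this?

As if non-drop at 30 labels/s: (2 × 3600 + 34 × 60 + 57) × 30 + 17 = 278927.
Minute boundaries passed: 154; those not divisible by 10: 154 − 15 = 139; dropped labels = 2 × 139 = 278.
Actual frame index = 278927 − 278 = 278649.

278649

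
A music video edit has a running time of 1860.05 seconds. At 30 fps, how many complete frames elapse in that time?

55801 frames

Frames = 1860.05 × 30 = 111603/2 ≈ 55801.5000.
Complete frames: 55801.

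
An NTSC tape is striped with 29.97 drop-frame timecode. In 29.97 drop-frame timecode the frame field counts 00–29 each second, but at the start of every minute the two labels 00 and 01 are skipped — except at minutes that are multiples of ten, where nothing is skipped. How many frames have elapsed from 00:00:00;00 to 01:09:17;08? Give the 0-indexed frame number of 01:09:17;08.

Complete 10-minute blocks: 6, each 17982 frames → 107892.
Remaining 9 whole minutes in the current block: 1800 + 8 × 1798 = 16184 frames.
Within the current minute: 17 × 30 + 8 − 2 = 516 (labels ;00/;01 skipped at this minute). Total = 107892 + 16184 + 516 = 124592.

124592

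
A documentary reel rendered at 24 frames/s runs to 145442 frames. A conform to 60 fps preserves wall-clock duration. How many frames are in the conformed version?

363605 frames

Target frames = source frames × (target rate / source rate) = 145442 × (60)/(24) = 145442 × 5/2 = 363605.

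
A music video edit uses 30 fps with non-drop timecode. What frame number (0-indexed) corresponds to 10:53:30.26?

frame 1176326

Total seconds to the label: (10 × 3600 + 53 × 60 + 30) = 39210.
Frame index = 39210 × 30 + 26 = 1176326.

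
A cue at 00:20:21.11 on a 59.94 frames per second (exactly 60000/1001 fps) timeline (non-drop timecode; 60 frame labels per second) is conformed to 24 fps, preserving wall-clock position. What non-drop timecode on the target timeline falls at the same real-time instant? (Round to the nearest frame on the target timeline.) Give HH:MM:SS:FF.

00:20:22:10

Source frame index: (0×3600 + 20×60 + 21) × 60 + 11 = 73271.
Real time: 73271 / (60000/1001) = 73344271/60000 s.
Target frame: (73344271/60000) × (24) = 73344271/2500 ≈ 29337.708 → 29338.
At 24 labels/s: frame 29338 → 00:20:22:10.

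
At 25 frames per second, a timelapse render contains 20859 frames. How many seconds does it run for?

Running time = 20859 / (25) = 834.36 s.

834.36 seconds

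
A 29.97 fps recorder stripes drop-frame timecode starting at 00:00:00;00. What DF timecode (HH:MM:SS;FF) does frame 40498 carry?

Each 10-minute DF block holds 10 × 60 × 30 − 9 × 2 = 17982 frames. 40498 ÷ 17982 → 2 full blocks, remainder 4534.
Within the partial block the first minute is 1800 frames and each further minute 1798, so 2 further minute boundaries passed. Total skipped labels = 18 × 2 + 2 × 2 = 40.
Non-drop label index = 40498 + 40 = 40538; at 30 labels/s that is 00:22:31:08, i.e. DF 00:22:31;08.

00:22:31;08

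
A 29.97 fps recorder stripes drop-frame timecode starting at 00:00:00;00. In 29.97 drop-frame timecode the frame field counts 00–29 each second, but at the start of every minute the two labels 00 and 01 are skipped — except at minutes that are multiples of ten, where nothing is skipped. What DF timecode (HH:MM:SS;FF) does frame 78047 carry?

Ten DF minutes hold 17982 frames, so frame 78047 lies in block 4 (frames 71928–89909) with 6119 frames into that block.
The block's first minute is 1800 frames and the rest 1798 each; 6119 frames reaches minute 3, so 4 × 18 + 3 × 2 = 78 labels have been skipped so far.
Adding those back, label number 78047 + 78 = 78125 at 30 labels/s is 2604 s + 5 f = 0 h 43 min 24 s frame 5, i.e. 00:43:24;05.

00:43:24;05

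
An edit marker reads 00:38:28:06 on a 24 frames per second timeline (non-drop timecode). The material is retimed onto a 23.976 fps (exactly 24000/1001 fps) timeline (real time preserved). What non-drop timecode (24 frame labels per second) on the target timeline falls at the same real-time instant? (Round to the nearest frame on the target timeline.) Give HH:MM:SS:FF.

Source frame index: (0×3600 + 38×60 + 28) × 24 + 6 = 55398.
Real time: 55398 / (24) = 9233/4 s.
Target frame: (9233/4) × (24000/1001) = 7914000/143 ≈ 55342.657 → 55343.
At 24 labels/s: frame 55343 → 00:38:25:23.

00:38:25:23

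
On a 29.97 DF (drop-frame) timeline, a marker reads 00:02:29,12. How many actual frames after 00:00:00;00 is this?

4478

As if non-drop at 30 labels/s: (0 × 3600 + 2 × 60 + 29) × 30 + 12 = 4482.
Minute boundaries passed: 2; those not divisible by 10: 2 − 0 = 2; dropped labels = 2 × 2 = 4.
Actual frame index = 4482 − 4 = 4478.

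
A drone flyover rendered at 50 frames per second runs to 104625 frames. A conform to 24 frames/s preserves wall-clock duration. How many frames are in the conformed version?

50220 frames

Target frames = source frames × (target rate / source rate) = 104625 × (24)/(50) = 104625 × 12/25 = 50220.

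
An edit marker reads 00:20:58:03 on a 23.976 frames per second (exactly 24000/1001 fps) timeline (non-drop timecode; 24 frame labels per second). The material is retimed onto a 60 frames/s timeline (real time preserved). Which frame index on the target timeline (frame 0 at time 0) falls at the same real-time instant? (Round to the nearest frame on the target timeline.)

Source frame index: (0×3600 + 20×60 + 58) × 24 + 3 = 30195.
Real time: 30195 / (24000/1001) = 2015013/1600 s.
Target frame: (2015013/1600) × (60) = 6045039/80 ≈ 75562.988 → 75563.

frame 75563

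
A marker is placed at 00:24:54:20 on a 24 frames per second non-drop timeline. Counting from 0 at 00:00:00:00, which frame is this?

Total seconds to the label: (0 × 3600 + 24 × 60 + 54) = 1494.
Frame index = 1494 × 24 + 20 = 35876.

frame 35876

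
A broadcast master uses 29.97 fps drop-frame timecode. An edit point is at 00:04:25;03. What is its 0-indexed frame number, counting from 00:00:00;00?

As if non-drop at 30 labels/s: (0 × 3600 + 4 × 60 + 25) × 30 + 3 = 7953.
Minute boundaries passed: 4; those not divisible by 10: 4 − 0 = 4; dropped labels = 2 × 4 = 8.
Actual frame index = 7953 − 8 = 7945.

7945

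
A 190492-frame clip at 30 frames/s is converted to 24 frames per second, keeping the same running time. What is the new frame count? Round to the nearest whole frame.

Frames at target rate = 190492 × (24) / (30) = 761968/5 ≈ 152393.600.
Nearest whole frame: 152394.

152394 frames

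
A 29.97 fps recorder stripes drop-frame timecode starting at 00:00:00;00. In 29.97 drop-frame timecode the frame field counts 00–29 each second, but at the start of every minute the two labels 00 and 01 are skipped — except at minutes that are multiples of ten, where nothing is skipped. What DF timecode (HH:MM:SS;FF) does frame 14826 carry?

00:08:14;22

Each 10-minute DF block holds 10 × 60 × 30 − 9 × 2 = 17982 frames. 14826 ÷ 17982 → 0 full blocks, remainder 14826.
Within the partial block the first minute is 1800 frames and each further minute 1798, so 8 further minute boundaries passed. Total skipped labels = 18 × 0 + 2 × 8 = 16.
Non-drop label index = 14826 + 16 = 14842; at 30 labels/s that is 00:08:14:22, i.e. DF 00:08:14;22.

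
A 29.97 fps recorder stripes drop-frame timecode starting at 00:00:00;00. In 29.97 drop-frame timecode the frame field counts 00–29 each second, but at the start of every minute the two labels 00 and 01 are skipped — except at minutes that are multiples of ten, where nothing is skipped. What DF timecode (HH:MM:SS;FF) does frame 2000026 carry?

Ten DF minutes hold 17982 frames, so frame 2000026 lies in block 111 (frames 1996002–2013983) with 4024 frames into that block.
The block's first minute is 1800 frames and the rest 1798 each; 4024 frames reaches minute 2, so 111 × 18 + 2 × 2 = 2002 labels have been skipped so far.
Adding those back, label number 2000026 + 2002 = 2002028 at 30 labels/s is 66734 s + 8 f = 18 h 32 min 14 s frame 8, i.e. 18:32:14;08.

18:32:14;08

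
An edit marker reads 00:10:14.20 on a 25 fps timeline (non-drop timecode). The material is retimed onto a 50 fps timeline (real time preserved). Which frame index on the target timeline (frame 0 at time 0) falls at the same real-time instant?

Source frame index: (0×3600 + 10×60 + 14) × 25 + 20 = 15370.
Real time: 15370 / (25) = 3074/5 s.
Target frame: (3074/5) × (50) = 30740.

frame 30740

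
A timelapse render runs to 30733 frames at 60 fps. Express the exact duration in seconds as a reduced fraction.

Running time = 30733 ÷ (60) = 30733 × 1/60 = 30733/60 s.

30733/60 seconds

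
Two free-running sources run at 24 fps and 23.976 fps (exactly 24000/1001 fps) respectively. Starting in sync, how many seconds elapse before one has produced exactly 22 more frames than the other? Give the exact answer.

11011/12 seconds

The gap grows by |24000/1001 − 24| = 24/1001 frames per second.
Time for a 22-frame gap: 22 ÷ (24/1001) = 11011/12 s.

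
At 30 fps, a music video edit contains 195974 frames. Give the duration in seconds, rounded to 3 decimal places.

Running time = 195974 × 1/30 = 97987/15 s ≈ 6532.467 s.

6532.467 seconds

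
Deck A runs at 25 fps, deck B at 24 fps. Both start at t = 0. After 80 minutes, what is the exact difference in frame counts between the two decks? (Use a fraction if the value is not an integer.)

80 min = 4800 s.
A emits 25 × 4800 = 120000 frames; B emits 24 × 4800 = 115200.
Difference = 4800 frames; B is behind A.

4800 frames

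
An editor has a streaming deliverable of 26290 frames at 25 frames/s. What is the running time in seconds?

Running time = 26290 / (25) = 1051.6 s.

1051.6 seconds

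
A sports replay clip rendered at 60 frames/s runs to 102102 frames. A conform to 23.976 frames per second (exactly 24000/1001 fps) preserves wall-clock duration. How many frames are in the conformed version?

40800 frames

Target frames = source frames × (target rate / source rate) = 102102 × (24000/1001)/(60) = 102102 × 400/1001 = 40800.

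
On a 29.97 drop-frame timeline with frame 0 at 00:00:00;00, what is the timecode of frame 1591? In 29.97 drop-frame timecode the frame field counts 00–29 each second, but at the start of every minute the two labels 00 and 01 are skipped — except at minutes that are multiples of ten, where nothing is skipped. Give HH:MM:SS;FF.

00:00:53;01

Each 10-minute DF block holds 10 × 60 × 30 − 9 × 2 = 17982 frames. 1591 ÷ 17982 → 0 full blocks, remainder 1591.
Within the partial block the first minute is 1800 frames and each further minute 1798, so 0 further minute boundaries passed. Total skipped labels = 18 × 0 + 2 × 0 = 0.
Non-drop label index = 1591 + 0 = 1591; at 30 labels/s that is 00:00:53:01, i.e. DF 00:00:53;01.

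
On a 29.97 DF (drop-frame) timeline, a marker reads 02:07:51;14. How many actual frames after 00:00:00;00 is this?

As if non-drop at 30 labels/s: (2 × 3600 + 7 × 60 + 51) × 30 + 14 = 230144.
Minute boundaries passed: 127; those not divisible by 10: 127 − 12 = 115; dropped labels = 2 × 115 = 230.
Actual frame index = 230144 − 230 = 229914.

229914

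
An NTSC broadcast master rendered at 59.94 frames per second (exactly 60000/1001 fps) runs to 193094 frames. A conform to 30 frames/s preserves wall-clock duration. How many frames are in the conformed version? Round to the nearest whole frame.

96644 frames

Frames at target rate = 193094 × (30) / (60000/1001) = 96643547/1000 ≈ 96643.547.
Nearest whole frame: 96644.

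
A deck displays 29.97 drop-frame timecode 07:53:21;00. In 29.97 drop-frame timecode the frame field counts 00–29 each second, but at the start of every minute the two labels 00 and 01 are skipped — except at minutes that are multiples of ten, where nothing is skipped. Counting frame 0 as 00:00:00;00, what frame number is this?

As if non-drop at 30 labels/s: (7 × 3600 + 53 × 60 + 21) × 30 + 0 = 852030.
Minute boundaries passed: 473; those not divisible by 10: 473 − 47 = 426; dropped labels = 2 × 426 = 852.
Actual frame index = 852030 − 852 = 851178.

851178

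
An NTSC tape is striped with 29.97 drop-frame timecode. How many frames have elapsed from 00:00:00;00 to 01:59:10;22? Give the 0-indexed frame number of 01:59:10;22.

Complete 10-minute blocks: 11, each 17982 frames → 197802.
Remaining 9 whole minutes in the current block: 1800 + 8 × 1798 = 16184 frames.
Within the current minute: 10 × 30 + 22 − 2 = 320 (labels ;00/;01 skipped at this minute). Total = 197802 + 16184 + 320 = 214306.

214306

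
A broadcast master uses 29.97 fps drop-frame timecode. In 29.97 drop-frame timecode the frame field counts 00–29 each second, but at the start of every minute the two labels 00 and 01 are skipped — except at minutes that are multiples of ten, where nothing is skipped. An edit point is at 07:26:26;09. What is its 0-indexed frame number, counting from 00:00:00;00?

802785

Complete 10-minute blocks: 44, each 17982 frames → 791208.
Remaining 6 whole minutes in the current block: 1800 + 5 × 1798 = 10790 frames.
Within the current minute: 26 × 30 + 9 − 2 = 787 (labels ;00/;01 skipped at this minute). Total = 791208 + 10790 + 787 = 802785.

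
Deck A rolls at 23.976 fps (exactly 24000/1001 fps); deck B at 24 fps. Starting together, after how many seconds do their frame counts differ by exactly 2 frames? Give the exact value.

The gap grows by |24 − 24000/1001| = 24/1001 frames per second.
Time for a 2-frame gap: 2 ÷ (24/1001) = 1001/12 s.

1001/12 seconds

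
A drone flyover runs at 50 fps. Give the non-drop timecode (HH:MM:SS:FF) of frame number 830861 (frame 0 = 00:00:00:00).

04:36:57:11

830861 ÷ 50 = 16617 full seconds, remainder 11 frames.
16617 s = 4 h 36 min 57 s.
Timecode: 04:36:57:11.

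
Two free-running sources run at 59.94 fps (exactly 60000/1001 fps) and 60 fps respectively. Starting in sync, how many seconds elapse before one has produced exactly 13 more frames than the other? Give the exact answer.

13013/60 seconds

The gap grows by |60 − 60000/1001| = 60/1001 frames per second.
Time for a 13-frame gap: 13 ÷ (60/1001) = 13013/60 s.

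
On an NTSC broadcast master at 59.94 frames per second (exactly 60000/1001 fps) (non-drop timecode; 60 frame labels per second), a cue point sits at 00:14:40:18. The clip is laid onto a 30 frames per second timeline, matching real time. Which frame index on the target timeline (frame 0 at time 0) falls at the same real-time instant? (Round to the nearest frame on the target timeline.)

Source frame index: (0×3600 + 14×60 + 40) × 60 + 18 = 52818.
Real time: 52818 / (60000/1001) = 8811803/10000 s.
Target frame: (8811803/10000) × (30) = 26435409/1000 ≈ 26435.409 → 26435.

frame 26435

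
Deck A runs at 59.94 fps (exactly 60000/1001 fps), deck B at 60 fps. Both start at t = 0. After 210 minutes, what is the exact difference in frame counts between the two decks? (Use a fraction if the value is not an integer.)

210 min = 12600 s.
A emits 60000/1001 × 12600 = 108000000/143 frames; B emits 60 × 12600 = 756000.
Difference = 108000/143 frames (≈ 755.2448); B is ahead of A.

108000/143 frames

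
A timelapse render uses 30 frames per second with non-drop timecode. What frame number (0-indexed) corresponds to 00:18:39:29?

33599

Total seconds to the label: (0 × 3600 + 18 × 60 + 39) = 1119.
Frame index = 1119 × 30 + 29 = 33599.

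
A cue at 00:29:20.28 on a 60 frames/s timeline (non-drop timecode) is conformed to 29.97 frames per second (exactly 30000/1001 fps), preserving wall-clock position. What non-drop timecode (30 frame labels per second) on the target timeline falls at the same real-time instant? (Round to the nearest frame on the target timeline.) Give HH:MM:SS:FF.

00:29:18:21

Source frame index: (0×3600 + 29×60 + 20) × 60 + 28 = 105628.
Real time: 105628 / (60) = 26407/15 s.
Target frame: (26407/15) × (30000/1001) = 52814000/1001 ≈ 52761.239 → 52761.
At 30 labels/s: frame 52761 → 00:29:18:21.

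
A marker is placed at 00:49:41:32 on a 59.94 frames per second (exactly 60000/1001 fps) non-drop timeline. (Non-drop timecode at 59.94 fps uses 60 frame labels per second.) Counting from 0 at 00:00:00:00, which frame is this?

frame 178892

Total seconds to the label: (0 × 3600 + 49 × 60 + 41) = 2981.
Frame index = 2981 × 60 + 32 = 178892.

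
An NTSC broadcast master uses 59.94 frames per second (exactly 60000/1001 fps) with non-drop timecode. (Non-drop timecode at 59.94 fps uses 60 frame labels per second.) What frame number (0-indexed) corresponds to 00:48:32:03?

Total seconds to the label: (0 × 3600 + 48 × 60 + 32) = 2912.
Frame index = 2912 × 60 + 3 = 174723.

frame 174723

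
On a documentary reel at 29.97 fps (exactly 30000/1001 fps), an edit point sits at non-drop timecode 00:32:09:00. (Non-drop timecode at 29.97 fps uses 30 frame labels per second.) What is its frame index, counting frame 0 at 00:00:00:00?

Total seconds to the label: (0 × 3600 + 32 × 60 + 9) = 1929.
Frame index = 1929 × 30 + 0 = 57870.

57870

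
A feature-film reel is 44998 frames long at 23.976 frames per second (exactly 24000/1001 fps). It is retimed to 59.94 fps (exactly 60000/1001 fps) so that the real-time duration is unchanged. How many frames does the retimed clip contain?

112495 frames

Target frames = source frames × (target rate / source rate) = 44998 × (60000/1001)/(24000/1001) = 44998 × 5/2 = 112495.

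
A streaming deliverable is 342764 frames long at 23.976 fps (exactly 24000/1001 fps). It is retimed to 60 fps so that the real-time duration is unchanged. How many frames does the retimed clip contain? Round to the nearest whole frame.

Frames at target rate = 342764 × (60) / (24000/1001) = 85776691/100 ≈ 857766.910.
Nearest whole frame: 857767.

857767 frames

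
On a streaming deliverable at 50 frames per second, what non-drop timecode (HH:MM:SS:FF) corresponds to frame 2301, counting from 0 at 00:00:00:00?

2301 ÷ 50 = 46 full seconds, remainder 1 frame.
46 s = 0 h 0 min 46 s.
Timecode: 00:00:46:01.

00:00:46:01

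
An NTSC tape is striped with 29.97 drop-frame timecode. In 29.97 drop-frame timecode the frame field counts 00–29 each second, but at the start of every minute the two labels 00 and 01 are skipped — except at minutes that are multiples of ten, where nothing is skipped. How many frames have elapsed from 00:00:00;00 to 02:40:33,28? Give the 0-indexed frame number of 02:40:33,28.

288730

As if non-drop at 30 labels/s: (2 × 3600 + 40 × 60 + 33) × 30 + 28 = 289018.
Minute boundaries passed: 160; those not divisible by 10: 160 − 16 = 144; dropped labels = 2 × 144 = 288.
Actual frame index = 289018 − 288 = 288730.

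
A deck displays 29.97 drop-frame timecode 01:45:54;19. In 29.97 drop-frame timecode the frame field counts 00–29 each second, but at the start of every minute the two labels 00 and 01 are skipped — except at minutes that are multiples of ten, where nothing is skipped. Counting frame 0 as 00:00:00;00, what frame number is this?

190449

Complete 10-minute blocks: 10, each 17982 frames → 179820.
Remaining 5 whole minutes in the current block: 1800 + 4 × 1798 = 8992 frames.
Within the current minute: 54 × 30 + 19 − 2 = 1637 (labels ;00/;01 skipped at this minute). Total = 179820 + 8992 + 1637 = 190449.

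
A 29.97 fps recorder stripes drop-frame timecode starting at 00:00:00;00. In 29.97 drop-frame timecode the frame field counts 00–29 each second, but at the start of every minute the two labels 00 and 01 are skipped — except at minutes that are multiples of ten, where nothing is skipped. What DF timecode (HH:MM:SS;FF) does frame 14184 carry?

Ten DF minutes hold 17982 frames, so frame 14184 lies in block 0 (frames 0–17981) with 14184 frames into that block.
The block's first minute is 1800 frames and the rest 1798 each; 14184 frames reaches minute 7, so 0 × 18 + 7 × 2 = 14 labels have been skipped so far.
Adding those back, label number 14184 + 14 = 14198 at 30 labels/s is 473 s + 8 f = 0 h 7 min 53 s frame 8, i.e. 00:07:53;08.

00:07:53;08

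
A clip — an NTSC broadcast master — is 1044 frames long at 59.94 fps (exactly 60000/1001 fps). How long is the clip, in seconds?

17.4174 seconds

Running time = 1044 / (60000/1001) = 17.4174 s.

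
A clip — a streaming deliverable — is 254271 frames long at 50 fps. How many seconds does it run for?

Running time = 254271 / (50) = 5085.42 s.

5085.42 seconds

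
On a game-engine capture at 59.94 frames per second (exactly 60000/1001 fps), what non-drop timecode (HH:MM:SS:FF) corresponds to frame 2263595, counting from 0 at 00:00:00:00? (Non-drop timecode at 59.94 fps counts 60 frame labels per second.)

2263595 ÷ 60 = 37726 full seconds, remainder 35 frames.
37726 s = 10 h 28 min 46 s.
Timecode: 10:28:46:35.

10:28:46:35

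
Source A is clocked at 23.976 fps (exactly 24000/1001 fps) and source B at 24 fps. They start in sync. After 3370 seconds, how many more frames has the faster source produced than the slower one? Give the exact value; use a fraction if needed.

80880/1001 frames

A emits 24000/1001 × 3370 = 80880000/1001 frames; B emits 24 × 3370 = 80880.
Difference = 80880/1001 frames (≈ 80.7992); B is ahead of A.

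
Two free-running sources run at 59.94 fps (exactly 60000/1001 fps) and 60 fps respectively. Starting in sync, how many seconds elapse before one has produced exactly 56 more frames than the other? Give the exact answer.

14014/15 seconds

The gap grows by |60 − 60000/1001| = 60/1001 frames per second.
Time for a 56-frame gap: 56 ÷ (60/1001) = 14014/15 s.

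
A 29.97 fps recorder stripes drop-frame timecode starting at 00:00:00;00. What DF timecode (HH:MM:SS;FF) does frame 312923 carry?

02:54:01;07

Each 10-minute DF block holds 10 × 60 × 30 − 9 × 2 = 17982 frames. 312923 ÷ 17982 → 17 full blocks, remainder 7229.
Within the partial block the first minute is 1800 frames and each further minute 1798, so 4 further minute boundaries passed. Total skipped labels = 18 × 17 + 2 × 4 = 314.
Non-drop label index = 312923 + 314 = 313237; at 30 labels/s that is 02:54:01:07, i.e. DF 02:54:01;07.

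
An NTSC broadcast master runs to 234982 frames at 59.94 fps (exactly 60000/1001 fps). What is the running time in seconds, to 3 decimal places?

Running time = 234982 × 1001/60000 = 117608491/30000 s ≈ 3920.283 s.

3920.283 seconds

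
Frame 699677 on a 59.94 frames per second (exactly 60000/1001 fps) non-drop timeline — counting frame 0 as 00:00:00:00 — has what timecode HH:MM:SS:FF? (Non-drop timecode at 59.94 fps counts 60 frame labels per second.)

699677 ÷ 60 = 11661 full seconds, remainder 17 frames.
11661 s = 3 h 14 min 21 s.
Timecode: 03:14:21:17.

03:14:21:17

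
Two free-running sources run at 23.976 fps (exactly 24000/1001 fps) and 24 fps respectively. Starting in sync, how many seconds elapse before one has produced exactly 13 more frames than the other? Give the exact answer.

The gap grows by |24 − 24000/1001| = 24/1001 frames per second.
Time for a 13-frame gap: 13 ÷ (24/1001) = 13013/24 s.

13013/24 seconds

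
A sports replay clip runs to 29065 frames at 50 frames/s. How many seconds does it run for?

581.3 seconds

Running time = 29065 / (50) = 581.3 s.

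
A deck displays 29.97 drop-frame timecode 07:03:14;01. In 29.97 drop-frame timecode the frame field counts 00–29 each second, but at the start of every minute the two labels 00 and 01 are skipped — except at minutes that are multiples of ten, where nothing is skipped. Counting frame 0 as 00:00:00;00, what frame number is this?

761059

As if non-drop at 30 labels/s: (7 × 3600 + 3 × 60 + 14) × 30 + 1 = 761821.
Minute boundaries passed: 423; those not divisible by 10: 423 − 42 = 381; dropped labels = 2 × 381 = 762.
Actual frame index = 761821 − 762 = 761059.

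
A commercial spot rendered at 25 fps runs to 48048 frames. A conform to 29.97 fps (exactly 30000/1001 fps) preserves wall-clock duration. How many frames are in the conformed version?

57600 frames

Target frames = source frames × (target rate / source rate) = 48048 × (30000/1001)/(25) = 48048 × 1200/1001 = 57600.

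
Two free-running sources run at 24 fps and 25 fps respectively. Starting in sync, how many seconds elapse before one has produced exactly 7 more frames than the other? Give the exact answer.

The gap grows by |25 − 24| = 1 frame per second.
Time for a 7-frame gap: 7 ÷ (1) = 7 s.

7 seconds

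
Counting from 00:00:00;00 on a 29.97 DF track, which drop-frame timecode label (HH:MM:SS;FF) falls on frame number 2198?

Each 10-minute DF block holds 10 × 60 × 30 − 9 × 2 = 17982 frames. 2198 ÷ 17982 → 0 full blocks, remainder 2198.
Within the partial block the first minute is 1800 frames and each further minute 1798, so 1 further minute boundary passed. Total skipped labels = 18 × 0 + 2 × 1 = 2.
Non-drop label index = 2198 + 2 = 2200; at 30 labels/s that is 00:01:13:10, i.e. DF 00:01:13;10.

00:01:13;10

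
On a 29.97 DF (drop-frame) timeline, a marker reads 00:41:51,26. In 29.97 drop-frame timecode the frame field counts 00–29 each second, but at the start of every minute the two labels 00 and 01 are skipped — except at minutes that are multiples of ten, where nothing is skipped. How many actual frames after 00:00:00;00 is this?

Complete 10-minute blocks: 4, each 17982 frames → 71928.
Remaining 1 whole minute in the current block: 1800 + 0 × 1798 = 1800 frames.
Within the current minute: 51 × 30 + 26 − 2 = 1554 (labels ;00/;01 skipped at this minute). Total = 71928 + 1800 + 1554 = 75282.

75282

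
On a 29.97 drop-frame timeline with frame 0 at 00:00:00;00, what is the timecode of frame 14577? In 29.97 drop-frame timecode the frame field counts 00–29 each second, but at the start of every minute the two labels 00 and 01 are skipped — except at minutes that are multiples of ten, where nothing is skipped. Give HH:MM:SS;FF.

Ten DF minutes hold 17982 frames, so frame 14577 lies in block 0 (frames 0–17981) with 14577 frames into that block.
The block's first minute is 1800 frames and the rest 1798 each; 14577 frames reaches minute 8, so 0 × 18 + 8 × 2 = 16 labels have been skipped so far.
Adding those back, label number 14577 + 16 = 14593 at 30 labels/s is 486 s + 13 f = 0 h 8 min 6 s frame 13, i.e. 00:08:06;13.

00:08:06;13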